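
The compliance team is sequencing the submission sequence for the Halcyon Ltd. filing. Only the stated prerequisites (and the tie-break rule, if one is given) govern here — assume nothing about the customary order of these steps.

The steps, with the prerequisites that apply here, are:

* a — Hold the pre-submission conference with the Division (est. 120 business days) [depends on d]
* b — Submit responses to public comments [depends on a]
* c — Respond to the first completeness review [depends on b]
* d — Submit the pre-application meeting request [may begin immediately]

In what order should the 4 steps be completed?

d, a, b, c

d is the only step with nothing outstanding, so it goes first.
a is the only step now ready → a.
b needed a, now all done → b.
c needed b, now all done → c.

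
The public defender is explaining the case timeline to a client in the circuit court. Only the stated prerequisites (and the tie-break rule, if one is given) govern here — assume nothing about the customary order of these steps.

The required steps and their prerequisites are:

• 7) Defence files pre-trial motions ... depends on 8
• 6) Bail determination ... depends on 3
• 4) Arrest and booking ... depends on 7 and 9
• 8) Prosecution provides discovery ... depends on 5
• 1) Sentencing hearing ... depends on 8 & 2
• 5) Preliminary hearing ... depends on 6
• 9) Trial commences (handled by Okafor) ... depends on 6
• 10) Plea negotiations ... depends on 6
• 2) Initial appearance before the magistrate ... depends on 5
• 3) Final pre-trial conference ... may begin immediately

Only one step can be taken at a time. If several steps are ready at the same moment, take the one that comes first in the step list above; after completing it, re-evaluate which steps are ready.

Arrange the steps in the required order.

3, 6, 5, 8, 7, 9, 4, 10, 2, 1

Only 3 has no prerequisites, so it is first.
Next only 6 has its prerequisites met → 6.
Now 5, 9 and 10 have their prerequisites met. 5 is listed earlier, so 5 next.
8 and 2 now also ready, so the ready set is {8, 9, 10, 2}; 8 is listed earlier → 8.
Now 7, 9, 10 and 2 have their prerequisites met. 7 is listed earlier, so 7 next.
Ready: 9, 10 and 2. 9 is listed earlier → 9.
4 now also ready, so the ready set is {4, 10, 2}; 4 is listed earlier → 4.
Now 10 and 2 have their prerequisites met. 10 is listed earlier, so 10 next.
2 is the only step now ready → 2.
1 is the only step now ready → 1.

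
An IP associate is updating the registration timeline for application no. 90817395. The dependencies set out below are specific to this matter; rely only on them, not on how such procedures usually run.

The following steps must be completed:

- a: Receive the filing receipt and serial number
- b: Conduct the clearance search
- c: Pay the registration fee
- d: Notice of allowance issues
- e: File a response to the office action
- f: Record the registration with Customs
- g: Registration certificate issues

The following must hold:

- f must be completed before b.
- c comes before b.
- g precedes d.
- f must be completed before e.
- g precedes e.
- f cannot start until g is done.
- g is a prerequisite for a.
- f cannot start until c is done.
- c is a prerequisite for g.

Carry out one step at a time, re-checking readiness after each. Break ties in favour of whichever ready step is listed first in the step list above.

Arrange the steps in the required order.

c → g → a → d → f → b → e

Only c has no prerequisites, so it is first.
Next only g has its prerequisites met → g.
a, d and f are all available; a is listed earlier → a.
d and f are both available; d is listed earlier → d.
That leaves f as the only ready step → f.
Ready: b and e. b is listed earlier → b.
e needed f and g, now all done → e.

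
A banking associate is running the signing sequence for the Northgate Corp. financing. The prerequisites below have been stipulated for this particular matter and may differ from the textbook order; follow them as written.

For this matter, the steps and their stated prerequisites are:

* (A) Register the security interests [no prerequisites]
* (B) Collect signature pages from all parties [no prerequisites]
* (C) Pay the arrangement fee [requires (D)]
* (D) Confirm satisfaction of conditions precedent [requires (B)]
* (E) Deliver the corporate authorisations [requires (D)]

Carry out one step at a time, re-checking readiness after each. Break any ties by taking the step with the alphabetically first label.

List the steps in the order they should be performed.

Nothing is required for (A) and (B). (A) has the earlier label → (A) first.
Next only (B) has its prerequisites met → (B).
(D) is the only step now ready → (D).
Ready: (C) and (E). (C) has the earlier label → (C).
That leaves (E) as the only ready step → (E).

(A), (B), (D), (C), (E)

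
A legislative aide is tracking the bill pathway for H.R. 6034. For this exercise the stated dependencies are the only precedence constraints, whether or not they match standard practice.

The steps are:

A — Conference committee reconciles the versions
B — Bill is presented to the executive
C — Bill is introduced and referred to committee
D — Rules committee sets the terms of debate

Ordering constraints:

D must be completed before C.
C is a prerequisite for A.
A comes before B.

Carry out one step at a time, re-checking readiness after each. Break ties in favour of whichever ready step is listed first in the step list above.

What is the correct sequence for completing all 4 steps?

D → C → A → B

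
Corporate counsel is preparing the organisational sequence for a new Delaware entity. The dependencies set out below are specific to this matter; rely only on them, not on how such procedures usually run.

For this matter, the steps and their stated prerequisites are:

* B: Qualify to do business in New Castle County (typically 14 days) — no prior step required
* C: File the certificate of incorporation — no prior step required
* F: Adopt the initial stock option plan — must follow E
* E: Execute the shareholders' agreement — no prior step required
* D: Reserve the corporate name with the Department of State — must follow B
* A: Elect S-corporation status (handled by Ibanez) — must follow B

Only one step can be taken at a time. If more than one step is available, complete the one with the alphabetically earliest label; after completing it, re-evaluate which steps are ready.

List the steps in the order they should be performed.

B → A → C → D → E → F

B, C and E have no prerequisites; B has the earlier label, so B is first.
A and D now also ready, so the ready set is {A, C, D, E}; A has the earlier label → A.
C, D and E are all available; C has the earlier label → C.
Ready: D and E. D has the earlier label → D.
That leaves E as the only ready step → E.
That leaves F as the only ready step → F.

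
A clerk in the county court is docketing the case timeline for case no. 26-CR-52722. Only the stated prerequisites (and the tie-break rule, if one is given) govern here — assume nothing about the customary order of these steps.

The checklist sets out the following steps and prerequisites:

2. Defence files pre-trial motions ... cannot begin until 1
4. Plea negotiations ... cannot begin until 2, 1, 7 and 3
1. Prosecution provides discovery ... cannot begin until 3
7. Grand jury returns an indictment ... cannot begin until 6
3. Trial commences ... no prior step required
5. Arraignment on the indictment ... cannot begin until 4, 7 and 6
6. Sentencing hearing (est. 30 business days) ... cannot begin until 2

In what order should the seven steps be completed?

3 has no prerequisites → 3 first.
Next only 1 has its prerequisites met → 1.
That leaves 2 as the only ready step → 2.
6 needed 2, now all done → 6.
7 is the only step now ready → 7.
Next only 4 has its prerequisites met → 4.
Next only 5 has its prerequisites met → 5.

3, 1, 2, 6, 7, 4, 5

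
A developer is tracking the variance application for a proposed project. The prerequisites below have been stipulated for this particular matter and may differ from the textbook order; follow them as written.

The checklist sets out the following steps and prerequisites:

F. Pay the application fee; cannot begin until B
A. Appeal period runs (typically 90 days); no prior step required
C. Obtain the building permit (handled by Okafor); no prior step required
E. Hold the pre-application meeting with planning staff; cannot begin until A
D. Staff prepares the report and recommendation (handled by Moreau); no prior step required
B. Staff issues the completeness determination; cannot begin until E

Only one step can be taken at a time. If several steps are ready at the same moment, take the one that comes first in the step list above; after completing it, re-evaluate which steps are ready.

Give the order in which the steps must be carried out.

A, C, E, D, B, F

Nothing is required for A, C and D. A is listed earlier → A first.
E now also ready, so the ready set is {C, E, D}; C is listed earlier → C.
Now E and D have their prerequisites met. E is listed earlier, so E next.
B now also ready, so the ready set is {D, B}; D is listed earlier → D.
Next only B has its prerequisites met → B.
F needed B, now all done → F.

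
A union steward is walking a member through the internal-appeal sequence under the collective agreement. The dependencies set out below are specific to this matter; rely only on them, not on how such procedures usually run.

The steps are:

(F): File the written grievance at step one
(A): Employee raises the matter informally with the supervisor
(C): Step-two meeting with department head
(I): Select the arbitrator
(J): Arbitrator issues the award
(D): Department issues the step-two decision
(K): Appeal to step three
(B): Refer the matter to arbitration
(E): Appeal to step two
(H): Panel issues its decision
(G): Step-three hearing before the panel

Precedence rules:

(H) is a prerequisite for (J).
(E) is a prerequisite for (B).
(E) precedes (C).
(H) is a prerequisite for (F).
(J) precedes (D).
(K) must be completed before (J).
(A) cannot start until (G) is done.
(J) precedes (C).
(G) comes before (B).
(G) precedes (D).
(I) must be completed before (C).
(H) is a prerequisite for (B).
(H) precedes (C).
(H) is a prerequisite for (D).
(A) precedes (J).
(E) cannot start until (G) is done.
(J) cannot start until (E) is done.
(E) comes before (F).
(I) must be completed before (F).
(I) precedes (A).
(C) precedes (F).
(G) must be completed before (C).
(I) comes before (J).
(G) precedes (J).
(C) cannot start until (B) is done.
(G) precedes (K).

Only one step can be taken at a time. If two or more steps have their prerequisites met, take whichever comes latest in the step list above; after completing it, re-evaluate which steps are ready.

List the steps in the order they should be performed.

(G) → (H) → (E) → (B) → (K) → (I) → (A) → (J) → (D) → (C) → (F)

(G), (H) and (I) have no prerequisites; (G) is listed later, so (G) is first.
(E) and (K) now also ready, so the ready set is {(H), (E), (K), (I)}; (H) is listed later → (H).
Ready: (E), (K) and (I). (E) is listed later → (E).
(B) now also ready, so the ready set is {(B), (K), (I)}; (B) is listed later → (B).
Now (K) and (I) have their prerequisites met. (K) is listed later, so (K) next.
Next only (I) has its prerequisites met → (I).
(A) needed (G) and (I), now all done → (A).
(J) needed (G), (H), (E), (K), (I) and (A), now all done → (J).
Ready: (D) and (C). (D) is listed later → (D).
Next only (C) has its prerequisites met → (C).
(F) needed (H), (E), (I) and (C), now all done → (F).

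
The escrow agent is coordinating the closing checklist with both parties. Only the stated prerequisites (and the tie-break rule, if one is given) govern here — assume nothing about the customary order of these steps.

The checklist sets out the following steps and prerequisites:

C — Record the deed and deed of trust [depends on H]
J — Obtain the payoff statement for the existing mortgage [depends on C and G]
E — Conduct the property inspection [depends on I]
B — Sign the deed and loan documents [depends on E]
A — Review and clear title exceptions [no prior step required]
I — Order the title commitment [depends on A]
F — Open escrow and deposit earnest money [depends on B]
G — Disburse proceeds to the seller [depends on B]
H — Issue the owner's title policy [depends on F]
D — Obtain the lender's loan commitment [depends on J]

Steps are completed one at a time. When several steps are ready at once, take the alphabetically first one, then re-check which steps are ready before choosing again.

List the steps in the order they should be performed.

A is the only step with nothing outstanding, so it goes first.
I needed A, now all done → I.
Next only E has its prerequisites met → E.
B is the only step now ready → B.
Now F and G have their prerequisites met. F has the earlier label, so F next.
H now also ready, so the ready set is {G, H}; G has the earlier label → G.
That leaves H as the only ready step → H.
Next only C has its prerequisites met → C.
Next only J has its prerequisites met → J.
D is the only step now ready → D.

A, I, E, B, F, G, H, C, J, D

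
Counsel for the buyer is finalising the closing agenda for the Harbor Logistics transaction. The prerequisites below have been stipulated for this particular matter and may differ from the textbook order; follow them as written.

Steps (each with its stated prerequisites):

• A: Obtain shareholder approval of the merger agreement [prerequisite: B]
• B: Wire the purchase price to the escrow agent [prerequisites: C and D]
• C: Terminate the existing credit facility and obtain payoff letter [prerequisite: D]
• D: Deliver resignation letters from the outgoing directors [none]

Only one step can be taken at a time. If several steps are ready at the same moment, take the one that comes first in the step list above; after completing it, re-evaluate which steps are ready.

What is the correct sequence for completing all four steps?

D, C, B, A

D has no prerequisites → D first.
C needed D, now all done → C.
B needed C and D, now all done → B.
That leaves A as the only ready step → A.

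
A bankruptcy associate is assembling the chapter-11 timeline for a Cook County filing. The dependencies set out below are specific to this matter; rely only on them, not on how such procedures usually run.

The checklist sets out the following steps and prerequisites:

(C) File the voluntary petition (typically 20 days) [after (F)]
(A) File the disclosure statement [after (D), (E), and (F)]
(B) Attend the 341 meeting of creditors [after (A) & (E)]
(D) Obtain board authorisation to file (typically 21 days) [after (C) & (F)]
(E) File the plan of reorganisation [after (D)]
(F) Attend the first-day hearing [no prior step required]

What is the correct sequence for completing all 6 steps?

(F), (C), (D), (E), (A), (B)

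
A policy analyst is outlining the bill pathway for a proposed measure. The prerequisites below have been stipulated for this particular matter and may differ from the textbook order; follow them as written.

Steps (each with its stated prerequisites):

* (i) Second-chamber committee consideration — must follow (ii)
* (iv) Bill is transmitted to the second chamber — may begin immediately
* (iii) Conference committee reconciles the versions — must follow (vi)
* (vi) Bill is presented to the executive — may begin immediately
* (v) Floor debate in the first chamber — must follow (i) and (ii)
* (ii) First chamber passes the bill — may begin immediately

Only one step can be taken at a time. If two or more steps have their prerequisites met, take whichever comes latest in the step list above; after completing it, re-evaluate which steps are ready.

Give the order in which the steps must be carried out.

(ii) → (vi) → (iii) → (iv) → (i) → (v)

Nothing is required for (ii), (vi) and (iv). (ii) is listed later → (ii) first.
(i) now also ready, so the ready set is {(vi), (iv), (i)}; (vi) is listed later → (vi).
(iii) now also ready, so the ready set is {(iii), (iv), (i)}; (iii) is listed later → (iii).
(iv) and (i) are both available; (iv) is listed later → (iv).
(i) needed (ii), now all done → (i).
Next only (v) has its prerequisites met → (v).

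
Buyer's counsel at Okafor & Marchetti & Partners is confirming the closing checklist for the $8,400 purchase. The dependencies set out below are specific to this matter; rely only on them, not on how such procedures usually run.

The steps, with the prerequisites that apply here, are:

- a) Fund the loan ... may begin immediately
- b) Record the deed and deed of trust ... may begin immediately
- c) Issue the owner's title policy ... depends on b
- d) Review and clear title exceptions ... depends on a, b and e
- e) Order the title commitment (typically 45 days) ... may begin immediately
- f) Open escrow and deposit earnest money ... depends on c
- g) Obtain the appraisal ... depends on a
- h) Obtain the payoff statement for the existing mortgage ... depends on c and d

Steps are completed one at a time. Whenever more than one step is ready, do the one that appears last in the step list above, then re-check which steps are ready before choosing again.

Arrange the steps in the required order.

Nothing is required for e, b and a. e is listed later → e first.
b and a are both available; b is listed later → b.
Now c and a have their prerequisites met. c is listed later, so c next.
Now f and a have their prerequisites met. f is listed later, so f next.
a is the only step now ready → a.
g and d are both available; g is listed later → g.
d is the only step now ready → d.
That leaves h as the only ready step → h.

e, b, c, f, a, g, d, h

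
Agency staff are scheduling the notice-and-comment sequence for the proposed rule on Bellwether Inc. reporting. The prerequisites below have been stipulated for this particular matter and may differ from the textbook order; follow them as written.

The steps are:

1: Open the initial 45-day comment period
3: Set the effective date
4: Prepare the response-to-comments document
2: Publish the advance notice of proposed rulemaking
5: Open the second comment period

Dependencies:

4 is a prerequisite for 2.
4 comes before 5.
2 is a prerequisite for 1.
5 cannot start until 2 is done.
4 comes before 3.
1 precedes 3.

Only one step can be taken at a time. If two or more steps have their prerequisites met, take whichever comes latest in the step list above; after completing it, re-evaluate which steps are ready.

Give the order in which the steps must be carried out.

4 has no prerequisites → 4 first.
2 is the only step now ready → 2.
Now 5 and 1 have their prerequisites met. 5 is listed later, so 5 next.
1 needed 2, now all done → 1.
That leaves 3 as the only ready step → 3.

4 → 2 → 5 → 1 → 3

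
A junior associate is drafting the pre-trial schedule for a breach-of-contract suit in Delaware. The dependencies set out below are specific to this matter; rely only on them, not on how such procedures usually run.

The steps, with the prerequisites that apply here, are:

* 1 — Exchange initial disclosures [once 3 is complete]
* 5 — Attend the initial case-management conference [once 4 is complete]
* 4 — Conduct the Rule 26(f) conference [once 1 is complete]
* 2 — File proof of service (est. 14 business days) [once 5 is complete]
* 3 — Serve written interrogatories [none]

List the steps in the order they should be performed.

3 is the only step with nothing outstanding, so it goes first.
1 is the only step now ready → 1.
4 needed 1, now all done → 4.
5 needed 4, now all done → 5.
Next only 2 has its prerequisites met → 2.

3 1 4 5 2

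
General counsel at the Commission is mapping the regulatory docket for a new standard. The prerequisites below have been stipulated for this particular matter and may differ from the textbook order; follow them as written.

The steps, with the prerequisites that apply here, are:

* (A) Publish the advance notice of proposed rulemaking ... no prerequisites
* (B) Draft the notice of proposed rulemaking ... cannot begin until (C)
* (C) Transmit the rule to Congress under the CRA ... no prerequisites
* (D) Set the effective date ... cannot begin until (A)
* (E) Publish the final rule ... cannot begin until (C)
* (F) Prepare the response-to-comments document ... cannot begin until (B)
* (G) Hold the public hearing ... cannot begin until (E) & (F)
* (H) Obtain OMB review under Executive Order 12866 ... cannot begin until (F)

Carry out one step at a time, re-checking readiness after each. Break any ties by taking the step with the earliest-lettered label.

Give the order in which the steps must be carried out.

Nothing is required for (A) and (C). (A) has the earlier label → (A) first.
Now (C) and (D) have their prerequisites met. (C) has the earlier label, so (C) next.
(B), (D) and (E) are all available; (B) has the earlier label → (B).
Ready: (D), (E) and (F). (D) has the earlier label → (D).
Ready: (E) and (F). (E) has the earlier label → (E).
(F) needed (B), now all done → (F).
(G) and (H) are both available; (G) has the earlier label → (G).
(H) is the only step now ready → (H).

(A), (C), (B), (D), (E), (F), (G), (H)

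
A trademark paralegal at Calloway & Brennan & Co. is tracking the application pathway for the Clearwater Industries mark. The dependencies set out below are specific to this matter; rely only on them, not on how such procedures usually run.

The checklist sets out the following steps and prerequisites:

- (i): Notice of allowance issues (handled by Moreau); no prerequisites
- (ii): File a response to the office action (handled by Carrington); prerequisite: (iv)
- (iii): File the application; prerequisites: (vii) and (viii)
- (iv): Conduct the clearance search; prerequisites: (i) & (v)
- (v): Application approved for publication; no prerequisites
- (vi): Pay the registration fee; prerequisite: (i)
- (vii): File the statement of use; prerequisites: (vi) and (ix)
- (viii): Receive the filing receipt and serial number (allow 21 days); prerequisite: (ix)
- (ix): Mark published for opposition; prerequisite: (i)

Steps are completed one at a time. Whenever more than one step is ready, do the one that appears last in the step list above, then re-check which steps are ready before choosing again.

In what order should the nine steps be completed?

(v), (i), (ix), (viii), (vi), (vii), (iv), (iii), (ii)

Nothing is required for (v) and (i). (v) is listed later → (v) first.
That leaves (i) as the only ready step → (i).
Now (ix), (vi) and (iv) have their prerequisites met. (ix) is listed later, so (ix) next.
Ready: (viii), (vi) and (iv). (viii) is listed later → (viii).
(vi) and (iv) are both available; (vi) is listed later → (vi).
(vii) and (iv) are both available; (vii) is listed later → (vii).
(iv) and (iii) are both available; (iv) is listed later → (iv).
(ii) now also ready, so the ready set is {(iii), (ii)}; (iii) is listed later → (iii).
(ii) is the only step now ready → (ii).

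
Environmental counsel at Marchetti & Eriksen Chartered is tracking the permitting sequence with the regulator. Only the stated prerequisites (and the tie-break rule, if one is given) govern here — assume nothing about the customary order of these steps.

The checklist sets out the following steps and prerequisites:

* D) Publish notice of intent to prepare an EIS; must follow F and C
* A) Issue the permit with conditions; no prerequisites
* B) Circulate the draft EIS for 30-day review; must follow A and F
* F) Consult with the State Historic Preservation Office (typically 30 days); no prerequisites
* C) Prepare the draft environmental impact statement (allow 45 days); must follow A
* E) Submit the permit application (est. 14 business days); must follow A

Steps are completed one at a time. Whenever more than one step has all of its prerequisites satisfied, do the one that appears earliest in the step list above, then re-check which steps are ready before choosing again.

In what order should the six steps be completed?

A → F → B → C → D → E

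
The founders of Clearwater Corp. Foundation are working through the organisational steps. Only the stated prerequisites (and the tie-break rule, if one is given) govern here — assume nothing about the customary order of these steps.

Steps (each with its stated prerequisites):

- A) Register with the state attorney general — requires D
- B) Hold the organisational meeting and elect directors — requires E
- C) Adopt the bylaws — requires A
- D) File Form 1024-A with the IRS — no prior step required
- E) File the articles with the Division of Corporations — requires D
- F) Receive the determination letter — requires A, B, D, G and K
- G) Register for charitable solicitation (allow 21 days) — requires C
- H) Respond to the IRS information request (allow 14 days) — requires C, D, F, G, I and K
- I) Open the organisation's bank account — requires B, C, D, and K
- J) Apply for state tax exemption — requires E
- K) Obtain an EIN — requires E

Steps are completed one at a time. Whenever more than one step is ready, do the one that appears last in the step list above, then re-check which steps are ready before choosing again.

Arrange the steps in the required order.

D is the only step with nothing outstanding, so it goes first.
E and A are both available; E is listed later → E.
K, J, B and A are all available; K is listed later → K.
J, B and A are all available; J is listed later → J.
Ready: B and A. B is listed later → B.
A is the only step now ready → A.
C is the only step now ready → C.
I and G are both available; I is listed later → I.
G is the only step now ready → G.
F needed K, G, D, B and A, now all done → F.
H is the only step now ready → H.

D → E → K → J → B → A → C → I → G → F → H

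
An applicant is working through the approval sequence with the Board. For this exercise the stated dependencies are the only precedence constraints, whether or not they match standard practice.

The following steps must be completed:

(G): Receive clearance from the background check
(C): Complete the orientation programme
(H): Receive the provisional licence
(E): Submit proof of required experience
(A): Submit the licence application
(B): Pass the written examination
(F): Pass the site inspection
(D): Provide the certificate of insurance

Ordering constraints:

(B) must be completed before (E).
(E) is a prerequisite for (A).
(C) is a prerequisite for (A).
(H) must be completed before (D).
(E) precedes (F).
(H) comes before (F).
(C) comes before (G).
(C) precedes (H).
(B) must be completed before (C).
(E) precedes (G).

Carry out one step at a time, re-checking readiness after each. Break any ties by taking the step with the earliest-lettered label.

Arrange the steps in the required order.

(B), (C), (E), (A), (G), (H), (D), (F)

(B) has no prerequisites → (B) first.
Ready: (C) and (E). (C) has the earlier label → (C).
(H) now also ready, so the ready set is {(E), (H)}; (E) has the earlier label → (E).
Ready: (A), (G) and (H). (A) has the earlier label → (A).
Now (G) and (H) have their prerequisites met. (G) has the earlier label, so (G) next.
Next only (H) has its prerequisites met → (H).
Now (D) and (F) have their prerequisites met. (D) has the earlier label, so (D) next.
Next only (F) has its prerequisites met → (F).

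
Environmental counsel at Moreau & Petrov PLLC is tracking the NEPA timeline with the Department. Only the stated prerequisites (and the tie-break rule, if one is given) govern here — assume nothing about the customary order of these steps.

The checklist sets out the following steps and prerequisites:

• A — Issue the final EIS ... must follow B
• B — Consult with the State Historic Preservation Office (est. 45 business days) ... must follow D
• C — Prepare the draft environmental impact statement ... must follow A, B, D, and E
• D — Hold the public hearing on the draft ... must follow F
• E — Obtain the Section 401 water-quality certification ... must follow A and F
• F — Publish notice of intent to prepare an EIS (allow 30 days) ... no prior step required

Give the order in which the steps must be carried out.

F is the only step with nothing outstanding, so it goes first.
Next only D has its prerequisites met → D.
That leaves B as the only ready step → B.
A is the only step now ready → A.
E is the only step now ready → E.
Next only C has its prerequisites met → C.

F D B A E C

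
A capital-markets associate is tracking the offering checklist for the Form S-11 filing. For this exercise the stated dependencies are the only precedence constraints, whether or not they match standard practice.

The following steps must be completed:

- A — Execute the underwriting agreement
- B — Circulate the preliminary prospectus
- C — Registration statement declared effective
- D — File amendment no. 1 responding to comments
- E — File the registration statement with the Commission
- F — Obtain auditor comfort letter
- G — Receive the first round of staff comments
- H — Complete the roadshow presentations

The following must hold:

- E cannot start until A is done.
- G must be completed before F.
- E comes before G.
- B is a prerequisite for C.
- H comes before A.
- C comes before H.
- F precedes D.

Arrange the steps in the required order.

B C H A E G F D

Only B has no prerequisites, so it is first.
C is the only step now ready → C.
H needed C, now all done → H.
A is the only step now ready → A.
Next only E has its prerequisites met → E.
Next only G has its prerequisites met → G.
Next only F has its prerequisites met → F.
D needed F, now all done → D.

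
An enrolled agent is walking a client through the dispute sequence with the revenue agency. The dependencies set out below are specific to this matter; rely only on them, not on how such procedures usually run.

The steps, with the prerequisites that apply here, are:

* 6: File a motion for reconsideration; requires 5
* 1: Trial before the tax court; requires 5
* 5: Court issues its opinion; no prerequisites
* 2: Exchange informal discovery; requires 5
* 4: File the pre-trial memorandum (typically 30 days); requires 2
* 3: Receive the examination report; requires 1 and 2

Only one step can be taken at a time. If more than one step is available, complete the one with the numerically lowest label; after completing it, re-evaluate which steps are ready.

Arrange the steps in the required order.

5 1 2 3 4 6

5 has no prerequisites → 5 first.
Now 1, 2 and 6 have their prerequisites met. 1 has the earlier label, so 1 next.
Now 2 and 6 have their prerequisites met. 2 has the earlier label, so 2 next.
3 and 4 now also ready, so the ready set is {3, 4, 6}; 3 has the earlier label → 3.
Now 4 and 6 have their prerequisites met. 4 has the earlier label, so 4 next.
Next only 6 has its prerequisites met → 6.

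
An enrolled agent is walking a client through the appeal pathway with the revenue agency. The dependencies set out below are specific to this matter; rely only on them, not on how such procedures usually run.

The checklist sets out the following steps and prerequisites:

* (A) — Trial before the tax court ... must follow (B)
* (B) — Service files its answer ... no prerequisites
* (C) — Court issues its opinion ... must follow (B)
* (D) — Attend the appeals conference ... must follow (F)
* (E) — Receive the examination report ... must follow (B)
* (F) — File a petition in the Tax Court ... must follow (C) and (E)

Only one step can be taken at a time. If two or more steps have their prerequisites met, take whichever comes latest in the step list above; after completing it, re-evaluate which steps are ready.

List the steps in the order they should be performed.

(B) has no prerequisites → (B) first.
Now (E), (C) and (A) have their prerequisites met. (E) is listed later, so (E) next.
(C) and (A) are both available; (C) is listed later → (C).
(F) now also ready, so the ready set is {(F), (A)}; (F) is listed later → (F).
(D) now also ready, so the ready set is {(D), (A)}; (D) is listed later → (D).
That leaves (A) as the only ready step → (A).

(B), (E), (C), (F), (D), (A)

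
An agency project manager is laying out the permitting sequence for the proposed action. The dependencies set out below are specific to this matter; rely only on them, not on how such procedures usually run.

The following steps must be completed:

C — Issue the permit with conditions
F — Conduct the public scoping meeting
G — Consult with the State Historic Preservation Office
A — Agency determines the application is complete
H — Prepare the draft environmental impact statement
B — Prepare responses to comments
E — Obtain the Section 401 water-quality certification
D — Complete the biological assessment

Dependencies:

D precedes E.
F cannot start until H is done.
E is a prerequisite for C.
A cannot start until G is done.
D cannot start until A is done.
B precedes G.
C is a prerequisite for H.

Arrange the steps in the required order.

Only B has no prerequisites, so it is first.
G needed B, now all done → G.
Next only A has its prerequisites met → A.
D needed A, now all done → D.
That leaves E as the only ready step → E.
C is the only step now ready → C.
H needed C, now all done → H.
F needed H, now all done → F.

B → G → A → D → E → C → H → F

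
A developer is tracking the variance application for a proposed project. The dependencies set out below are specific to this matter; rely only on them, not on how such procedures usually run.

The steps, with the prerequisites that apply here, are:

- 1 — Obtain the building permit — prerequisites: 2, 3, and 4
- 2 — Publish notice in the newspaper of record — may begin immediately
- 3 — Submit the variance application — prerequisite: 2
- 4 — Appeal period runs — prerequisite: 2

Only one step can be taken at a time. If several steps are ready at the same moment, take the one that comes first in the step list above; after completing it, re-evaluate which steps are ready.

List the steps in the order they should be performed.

2 3 4 1

Only 2 has no prerequisites, so it is first.
Ready: 3 and 4. 3 is listed earlier → 3.
Next only 4 has its prerequisites met → 4.
Next only 1 has its prerequisites met → 1.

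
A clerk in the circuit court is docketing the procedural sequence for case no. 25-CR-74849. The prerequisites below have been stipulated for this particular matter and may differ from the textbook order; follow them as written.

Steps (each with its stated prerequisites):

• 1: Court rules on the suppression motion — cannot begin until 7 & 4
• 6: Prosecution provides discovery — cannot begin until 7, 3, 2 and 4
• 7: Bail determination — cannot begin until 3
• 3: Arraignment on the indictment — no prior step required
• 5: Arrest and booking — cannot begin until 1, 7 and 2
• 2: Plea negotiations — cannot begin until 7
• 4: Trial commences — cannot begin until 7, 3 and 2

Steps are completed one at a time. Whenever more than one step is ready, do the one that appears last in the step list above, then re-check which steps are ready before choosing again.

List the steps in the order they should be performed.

3 → 7 → 2 → 4 → 6 → 1 → 5

3 has no prerequisites → 3 first.
7 needed 3, now all done → 7.
2 needed 7, now all done → 2.
4 needed 2, 3 and 7, now all done → 4.
Now 6 and 1 have their prerequisites met. 6 is listed later, so 6 next.
1 is the only step now ready → 1.
5 is the only step now ready → 5.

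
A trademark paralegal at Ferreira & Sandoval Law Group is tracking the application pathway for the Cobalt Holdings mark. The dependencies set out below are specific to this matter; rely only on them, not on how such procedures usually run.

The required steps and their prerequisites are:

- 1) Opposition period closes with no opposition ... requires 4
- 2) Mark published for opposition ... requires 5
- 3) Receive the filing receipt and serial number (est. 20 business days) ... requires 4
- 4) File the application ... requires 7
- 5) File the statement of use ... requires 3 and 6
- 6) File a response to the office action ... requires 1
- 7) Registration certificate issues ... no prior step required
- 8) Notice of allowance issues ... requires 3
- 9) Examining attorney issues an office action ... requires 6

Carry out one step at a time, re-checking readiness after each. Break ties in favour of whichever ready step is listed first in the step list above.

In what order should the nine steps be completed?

7 has no prerequisites → 7 first.
Next only 4 has its prerequisites met → 4.
1 and 3 are both available; 1 is listed earlier → 1.
Now 3 and 6 have their prerequisites met. 3 is listed earlier, so 3 next.
8 now also ready, so the ready set is {6, 8}; 6 is listed earlier → 6.
5, 8 and 9 are all available; 5 is listed earlier → 5.
Now 2, 8 and 9 have their prerequisites met. 2 is listed earlier, so 2 next.
Now 8 and 9 have their prerequisites met. 8 is listed earlier, so 8 next.
9 needed 6, now all done → 9.

7, 4, 1, 3, 6, 5, 2, 8, 9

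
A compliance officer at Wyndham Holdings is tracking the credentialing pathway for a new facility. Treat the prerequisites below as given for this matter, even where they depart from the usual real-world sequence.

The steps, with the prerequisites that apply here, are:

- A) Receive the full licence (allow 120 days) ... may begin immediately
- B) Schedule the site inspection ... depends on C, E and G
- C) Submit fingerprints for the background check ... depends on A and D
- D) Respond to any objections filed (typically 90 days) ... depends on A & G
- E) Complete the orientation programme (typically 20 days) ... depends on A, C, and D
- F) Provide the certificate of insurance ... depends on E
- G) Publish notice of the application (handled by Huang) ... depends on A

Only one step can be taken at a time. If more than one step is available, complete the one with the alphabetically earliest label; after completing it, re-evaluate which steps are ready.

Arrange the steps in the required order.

A → G → D → C → E → B → F

Only A has no prerequisites, so it is first.
Next only G has its prerequisites met → G.
That leaves D as the only ready step → D.
C needed A and D, now all done → C.
E needed A, C and D, now all done → E.
Ready: B and F. B has the earlier label → B.
That leaves F as the only ready step → F.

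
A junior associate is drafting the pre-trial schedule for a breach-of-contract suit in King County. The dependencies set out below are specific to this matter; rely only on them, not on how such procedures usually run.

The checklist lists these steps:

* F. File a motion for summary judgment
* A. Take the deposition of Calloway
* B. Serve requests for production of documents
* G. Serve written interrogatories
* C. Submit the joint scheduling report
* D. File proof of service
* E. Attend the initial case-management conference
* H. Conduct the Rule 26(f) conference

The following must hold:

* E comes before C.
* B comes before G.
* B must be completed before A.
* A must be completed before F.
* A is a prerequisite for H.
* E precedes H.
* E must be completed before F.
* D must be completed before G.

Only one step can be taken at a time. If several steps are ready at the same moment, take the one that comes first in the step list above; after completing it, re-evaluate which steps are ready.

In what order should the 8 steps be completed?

B, A, D, G, E, F, C, H

Nothing is required for B, D and E. B is listed earlier → B first.
A, D and E are all available; A is listed earlier → A.
Ready: D and E. D is listed earlier → D.
Ready: G and E. G is listed earlier → G.
That leaves E as the only ready step → E.
Ready: F, C and H. F is listed earlier → F.
Now C and H have their prerequisites met. C is listed earlier, so C next.
That leaves H as the only ready step → H.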